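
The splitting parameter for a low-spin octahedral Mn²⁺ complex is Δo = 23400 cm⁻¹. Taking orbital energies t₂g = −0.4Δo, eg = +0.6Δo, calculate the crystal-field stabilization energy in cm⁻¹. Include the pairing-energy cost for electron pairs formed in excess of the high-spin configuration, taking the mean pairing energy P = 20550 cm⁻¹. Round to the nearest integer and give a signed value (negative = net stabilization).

Mn²⁺: group 7, so d-count = 7 − 2 = 5.
The d⁵ electrons fill as t₂g⁵ eg⁰.
The orbital stabilization is -2.0Δo = -2.0 × 23400 = -46800 cm⁻¹.
Relative to high-spin t₂g³ eg² (0 paired), the low-spin configuration has 2 additional pairs, contributing +2 × 20550 = +41100 cm⁻¹.
Overall CFSE = -46800 + 41100 = -5700 cm⁻¹.

-5700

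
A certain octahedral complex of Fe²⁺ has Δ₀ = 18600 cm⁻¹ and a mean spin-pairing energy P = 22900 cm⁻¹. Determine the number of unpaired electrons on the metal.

Fe sits in group 8; removing 2 electrons leaves Fe²⁺ with 8 − 2 = 6 d electrons.
With Δ₀ < P the complex is high-spin.
Filling d⁶ accordingly: t₂g⁴ eg².
Unpaired electrons: 4.

4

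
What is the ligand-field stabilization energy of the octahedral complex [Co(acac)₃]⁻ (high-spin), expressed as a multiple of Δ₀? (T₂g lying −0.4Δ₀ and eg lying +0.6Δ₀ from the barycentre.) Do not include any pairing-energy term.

Each acac⁻ contributes -1; 3 × (-1) = -3. With overall charge -1, Co is in the +2 oxidation state.
Group 9 minus oxidation state +2 gives a d⁷ configuration for Co²⁺.
Configuration: t₂g⁵ eg².
CFSE = 5(-0.4Δ₀) + 2(0.6Δ₀) = -2.0Δ₀ + 1.2Δ₀ = -0.8Δ₀.

-0.8 Δ₀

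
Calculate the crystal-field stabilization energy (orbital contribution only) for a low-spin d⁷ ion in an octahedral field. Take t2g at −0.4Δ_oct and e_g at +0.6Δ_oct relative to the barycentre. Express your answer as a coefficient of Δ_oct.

-1.8 Δ_oct

Configuration: t2g^6 e_g^1.
CFSE = 6(-0.4Δ_oct) + 1(0.6Δ_oct) = -2.4Δ_oct + 0.6Δ_oct = -1.8Δ_oct.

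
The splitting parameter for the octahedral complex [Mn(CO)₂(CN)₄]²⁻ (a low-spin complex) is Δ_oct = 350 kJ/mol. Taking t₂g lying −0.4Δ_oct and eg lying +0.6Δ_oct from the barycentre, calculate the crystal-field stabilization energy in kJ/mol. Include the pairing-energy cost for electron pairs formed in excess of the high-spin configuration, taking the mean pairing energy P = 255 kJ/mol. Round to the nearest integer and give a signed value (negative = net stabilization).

Ligand charges: 2×(+0) from CO and 4×(-1) from CN⁻ sum to -4; with overall charge -2, Mn is +2.
Mn sits in group 7; removing 2 electrons leaves Mn²⁺ with 7 − 2 = 5 d electrons.
Configuration: t₂g⁵ eg⁰.
Orbital CFSE = 5(-0.4) + 0(0.6) = -2.0Δ_oct = -2.0 × 350 = -700 kJ/mol.
High-spin d⁵ would be t₂g³ eg² with 0 pairs; low-spin has 2, so 2 excess pairs cost +2P = +510 kJ/mol.
Net CFSE = -700 + 510 = -190 kJ/mol.

-190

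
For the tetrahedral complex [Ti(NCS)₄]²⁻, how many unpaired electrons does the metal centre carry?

2

Each NCS⁻ contributes -1; 4 × (-1) = -4. With overall charge -2, Ti is in the +2 oxidation state.
Group 4 minus oxidation state +2 gives a d² configuration for Ti²⁺.
Tetrahedral fields are weak (Δₜ ≈ 4/9 Δₒ), so electrons fill high-spin.
Configuration: e² t₂⁰, giving 2 unpaired electrons.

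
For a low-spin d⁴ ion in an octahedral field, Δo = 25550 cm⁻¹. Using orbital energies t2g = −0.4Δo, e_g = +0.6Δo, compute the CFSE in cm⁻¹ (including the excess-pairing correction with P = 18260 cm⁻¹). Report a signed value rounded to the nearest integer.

-22620

The d⁴ electrons fill as t2g^4 e_g^0.
The orbital stabilization is -1.6Δo = -1.6 × 25550 = -40880 cm⁻¹.
Relative to high-spin t2g^3 e_g^1 (0 paired), the low-spin configuration has 1 additional pair, contributing +1 × 18260 = +18260 cm⁻¹.
Net CFSE = -40880 + 18260 = -22620 cm⁻¹.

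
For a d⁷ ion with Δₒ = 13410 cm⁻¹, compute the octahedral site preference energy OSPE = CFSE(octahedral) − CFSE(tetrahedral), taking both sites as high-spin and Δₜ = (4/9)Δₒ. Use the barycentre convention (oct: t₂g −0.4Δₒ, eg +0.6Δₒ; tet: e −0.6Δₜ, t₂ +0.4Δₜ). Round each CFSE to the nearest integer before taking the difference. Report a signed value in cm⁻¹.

In an octahedral site d⁷ (HS) is t₂g⁵ eg², giving CFSE(oct) = -0.8Δₒ = -10728 cm⁻¹.
In a tetrahedral site the filling is e⁴ t₂³: CFSE(tet) = -1.2Δₜ = -1.2 × (4/9)(13410) = -7152 cm⁻¹.
OSPE = CFSE(oct) − CFSE(tet) = -10728 − (-7152) = -3576 cm⁻¹.

-3576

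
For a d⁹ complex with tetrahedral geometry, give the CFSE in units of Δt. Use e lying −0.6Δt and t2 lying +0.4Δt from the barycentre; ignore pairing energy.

With tetrahedral geometry the complex is necessarily high-spin.
Configuration: e^4 t2^5.
CFSE = 4(-0.6Δt) + 5(0.4Δt) = -2.4Δt + 2.0Δt = -0.4Δt.

-0.4 Δt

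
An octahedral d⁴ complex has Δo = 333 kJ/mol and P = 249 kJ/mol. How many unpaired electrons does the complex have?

With Δo > P the complex is low-spin.
That gives t₂g⁴ eg⁰.
Unpaired electrons: 2.

2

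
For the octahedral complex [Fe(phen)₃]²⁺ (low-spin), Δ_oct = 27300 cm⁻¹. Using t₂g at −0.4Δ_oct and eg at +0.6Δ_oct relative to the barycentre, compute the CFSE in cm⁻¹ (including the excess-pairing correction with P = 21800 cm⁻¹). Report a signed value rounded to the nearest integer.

-21920

phen is neutral, so the +2 overall charge sits on Fe: oxidation state +2.
Fe²⁺: group 8, so d-count = 8 − 2 = 6.
Electron filling gives t₂g⁶ eg⁰.
CFSE(orbital) = 6×(-0.4Δ_oct) + 0×(0.6Δ_oct) = -2.4Δ_oct; with Δ_oct = 27300 cm⁻¹ that is -65520 cm⁻¹.
High-spin d⁶ would be t₂g⁴ eg² with 1 pair; low-spin has 3, so 2 excess pairs cost +2P = +43600 cm⁻¹.
Combining: -65520 + 43600 = -21920 cm⁻¹.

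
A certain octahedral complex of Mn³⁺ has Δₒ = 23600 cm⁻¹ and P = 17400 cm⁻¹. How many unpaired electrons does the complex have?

2

Group 7 minus oxidation state +3 gives a d⁴ configuration for Mn³⁺.
With Δₒ > P the complex is low-spin.
Filling d⁴ accordingly: t2g^4 e_g^0.
Unpaired electrons: 2.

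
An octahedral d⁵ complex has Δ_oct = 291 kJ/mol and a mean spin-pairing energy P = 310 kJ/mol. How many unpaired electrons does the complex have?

Since Δ_oct = 291 kJ/mol < P = 310 kJ/mol, the complex adopts the high-spin configuration.
Filling d⁵ accordingly: t₂g³ eg².
Unpaired electrons: 5.

5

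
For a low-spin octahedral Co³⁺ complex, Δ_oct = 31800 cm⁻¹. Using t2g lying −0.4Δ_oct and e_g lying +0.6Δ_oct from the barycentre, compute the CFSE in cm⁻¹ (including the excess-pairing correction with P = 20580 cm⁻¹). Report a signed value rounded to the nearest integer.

-35160

Co³⁺: group 9, so d-count = 9 − 3 = 6.
The d⁶ electrons fill as t2g^6 e_g^0.
CFSE(orbital) = 6×(-0.4Δ_oct) + 0×(0.6Δ_oct) = -2.4Δ_oct; with Δ_oct = 31800 cm⁻¹ that is -76320 cm⁻¹.
Relative to high-spin t2g^4 e_g^2 (1 paired), the low-spin configuration has 2 additional pairs, contributing +2 × 20580 = +41160 cm⁻¹.
Combining: -76320 + 41160 = -35160 cm⁻¹.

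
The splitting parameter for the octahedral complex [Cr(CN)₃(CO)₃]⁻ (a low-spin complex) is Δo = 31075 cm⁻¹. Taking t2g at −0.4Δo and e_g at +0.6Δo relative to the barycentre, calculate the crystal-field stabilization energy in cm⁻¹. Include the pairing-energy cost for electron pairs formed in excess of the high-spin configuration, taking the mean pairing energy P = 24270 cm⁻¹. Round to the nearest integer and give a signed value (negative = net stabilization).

-25450

Ligand charges: 3×(-1) from CN⁻ and 3×(+0) from CO sum to -3; with overall charge -1, Cr is +2.
Cr²⁺: group 6, so d-count = 6 − 2 = 4.
The d⁴ electrons fill as t2g^4 e_g^0.
CFSE(orbital) = 4×(-0.4Δo) + 0×(0.6Δo) = -1.6Δo; with Δo = 31075 cm⁻¹ that is -49720 cm⁻¹.
High-spin d⁴ would be t2g^3 e_g^1 with 0 pairs; low-spin has 1, so 1 excess pair costs +1P = +24270 cm⁻¹.
Net CFSE = -49720 + 24270 = -25450 cm⁻¹.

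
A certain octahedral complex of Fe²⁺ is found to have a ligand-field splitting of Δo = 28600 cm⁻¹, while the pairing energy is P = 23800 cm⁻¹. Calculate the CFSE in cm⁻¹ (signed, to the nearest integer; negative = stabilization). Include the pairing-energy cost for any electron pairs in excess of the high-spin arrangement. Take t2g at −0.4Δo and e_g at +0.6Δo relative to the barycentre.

-21040

Fe sits in group 8; removing 2 electrons leaves Fe²⁺ with 8 − 2 = 6 d electrons.
Here Δo > P (28600 > 23800), so the low-spin state is favoured.
Configuration: t2g^6 e_g^0.
Orbital CFSE = -2.4Δo = -2.4 × 28600 = -68640 cm⁻¹.
Excess pairs vs high-spin: 3 − 1 = 2; pairing cost = +47600 cm⁻¹.
Net CFSE = -68640 + 47600 = -21040 cm⁻¹.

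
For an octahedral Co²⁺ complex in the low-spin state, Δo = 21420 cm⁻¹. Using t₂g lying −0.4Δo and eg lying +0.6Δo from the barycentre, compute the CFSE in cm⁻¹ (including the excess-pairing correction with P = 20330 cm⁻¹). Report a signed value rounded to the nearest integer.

-18226

Co is in group 9, so Co²⁺ is d⁷ (9 − 2 = 7).
The d⁷ electrons fill as t₂g⁶ eg¹.
The orbital stabilization is -1.8Δo = -1.8 × 21420 = -38556 cm⁻¹.
Pairing penalty: 3 pairs vs 2 in the high-spin reference → 1 extra × P = 20330 cm⁻¹.
Net CFSE = -38556 + 20330 = -18226 cm⁻¹.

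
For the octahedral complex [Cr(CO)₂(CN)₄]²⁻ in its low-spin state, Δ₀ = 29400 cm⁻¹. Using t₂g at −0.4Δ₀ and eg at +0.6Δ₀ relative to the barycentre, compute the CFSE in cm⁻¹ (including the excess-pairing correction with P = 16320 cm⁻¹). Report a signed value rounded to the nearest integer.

Ligand charges: 2×(+0) from CO and 4×(-1) from CN⁻ sum to -4; with overall charge -2, Cr is +2.
Cr²⁺: group 6, so d-count = 6 − 2 = 4.
Configuration: t₂g⁴ eg⁰.
The orbital stabilization is -1.6Δ₀ = -1.6 × 29400 = -47040 cm⁻¹.
High-spin d⁴ would be t₂g³ eg¹ with 0 pairs; low-spin has 1, so 1 excess pair costs +1P = +16320 cm⁻¹.
Combining: -47040 + 16320 = -30720 cm⁻¹.

-30720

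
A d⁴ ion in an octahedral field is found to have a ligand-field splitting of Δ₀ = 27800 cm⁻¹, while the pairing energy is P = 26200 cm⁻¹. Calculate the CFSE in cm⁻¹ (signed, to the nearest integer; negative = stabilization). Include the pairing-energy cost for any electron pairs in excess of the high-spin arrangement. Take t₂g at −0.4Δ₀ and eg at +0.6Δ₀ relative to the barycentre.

Since Δ₀ = 27800 cm⁻¹ > P = 26200 cm⁻¹, the complex adopts the low-spin configuration.
That gives t₂g⁴ eg⁰.
Orbital CFSE = -1.6Δ₀ = -1.6 × 27800 = -44480 cm⁻¹.
Excess pairs vs high-spin: 1 − 0 = 1; pairing cost = +26200 cm⁻¹.
Net CFSE = -44480 + 26200 = -18280 cm⁻¹.

-18280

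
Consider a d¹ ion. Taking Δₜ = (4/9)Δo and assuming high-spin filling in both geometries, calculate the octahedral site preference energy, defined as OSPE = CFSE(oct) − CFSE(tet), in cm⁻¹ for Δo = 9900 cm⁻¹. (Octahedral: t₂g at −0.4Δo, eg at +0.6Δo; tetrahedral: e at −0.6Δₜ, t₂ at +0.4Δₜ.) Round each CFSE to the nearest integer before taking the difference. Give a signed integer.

In an octahedral site d¹ (HS) is t2g^1 e_g^0, giving CFSE(oct) = -0.4Δo = -3960 cm⁻¹.
Tetrahedral e^1 t2^0 gives -0.6Δₜ = -0.6 × (4/9) × 9900 = -2640 cm⁻¹.
OSPE = -3960 − (-2640) = -1320 cm⁻¹.

-1320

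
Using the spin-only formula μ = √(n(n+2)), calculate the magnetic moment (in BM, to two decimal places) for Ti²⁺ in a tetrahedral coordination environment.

Ti sits in group 4; removing 2 electrons leaves Ti²⁺ with 4 − 2 = 2 d electrons.
Tetrahedral fields are weak (Δₜ ≈ 4/9 Δₒ), so electrons fill high-spin.
Configuration: e^2 t2^0 → 2 unpaired electrons.
μ(spin-only) = √[2(2+2)] = √8 ≈ 2.83 BM.

2.83 BM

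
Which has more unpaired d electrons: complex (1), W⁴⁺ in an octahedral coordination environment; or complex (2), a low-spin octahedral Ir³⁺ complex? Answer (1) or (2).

(1): W⁴⁺: group 6, so d-count = 6 − 4 = 2; t₂g² eg⁰ → 2 unpaired.
(2): Ir³⁺: group 9, so d-count = 9 − 3 = 6; t₂g⁶ eg⁰ → 0 unpaired.
So (1) has more unpaired electrons.

(1)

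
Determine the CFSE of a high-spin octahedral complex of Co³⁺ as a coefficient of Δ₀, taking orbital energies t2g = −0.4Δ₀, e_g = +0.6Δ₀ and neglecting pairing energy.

Co³⁺: group 9, so d-count = 9 − 3 = 6.
Configuration: t2g^4 e_g^2.
CFSE = 4(-0.4Δ₀) + 2(0.6Δ₀) = -1.6Δ₀ + 1.2Δ₀ = -0.4Δ₀.

-0.4 Δ₀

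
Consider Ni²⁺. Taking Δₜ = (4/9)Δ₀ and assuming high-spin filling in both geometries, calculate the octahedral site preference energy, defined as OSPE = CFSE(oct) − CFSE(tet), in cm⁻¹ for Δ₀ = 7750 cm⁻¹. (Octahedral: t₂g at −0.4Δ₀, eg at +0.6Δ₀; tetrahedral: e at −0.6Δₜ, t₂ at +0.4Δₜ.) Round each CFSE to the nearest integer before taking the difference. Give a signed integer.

-6544

Ni sits in group 10; removing 2 electrons leaves Ni²⁺ with 10 − 2 = 8 d electrons.
In an octahedral site d⁸ (HS) is t₂g⁶ eg², giving CFSE(oct) = -1.2Δ₀ = -9300 cm⁻¹.
Tetrahedral: e⁴ t₂⁴, CFSE = 4(−0.6) + 4(+0.4) = -0.8Δₜ = -0.8 × (4/9) × 7750 = -2756 cm⁻¹.
OSPE = CFSE(oct) − CFSE(tet) = -9300 − (-2756) = -6544 cm⁻¹.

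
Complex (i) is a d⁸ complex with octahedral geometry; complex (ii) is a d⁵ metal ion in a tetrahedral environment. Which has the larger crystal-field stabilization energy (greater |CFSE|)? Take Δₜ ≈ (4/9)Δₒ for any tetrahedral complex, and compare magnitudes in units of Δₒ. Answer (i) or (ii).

(i): t₂g⁶ eg², CFSE = -1.2Δₒ.
(ii): With tetrahedral geometry the complex is necessarily high-spin; e² t₂³, CFSE = 0.0Δₜ ≈ 0.00Δₒ.
So (i) has the larger |CFSE|.

(i)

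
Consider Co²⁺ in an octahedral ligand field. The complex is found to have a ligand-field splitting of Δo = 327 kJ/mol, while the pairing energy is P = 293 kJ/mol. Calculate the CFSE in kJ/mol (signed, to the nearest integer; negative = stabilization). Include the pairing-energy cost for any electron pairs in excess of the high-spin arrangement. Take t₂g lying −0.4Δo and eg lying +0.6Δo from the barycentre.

Co sits in group 9; removing 2 electrons leaves Co²⁺ with 9 − 2 = 7 d electrons.
Since Δo = 327 kJ/mol > P = 293 kJ/mol, the complex adopts the low-spin configuration.
That gives t₂g⁶ eg¹.
Orbital CFSE = -1.8Δo = -1.8 × 327 = -589 kJ/mol.
Excess pairs vs high-spin: 3 − 2 = 1; pairing cost = +293 kJ/mol.
Net CFSE = -589 + 293 = -296 kJ/mol.

-296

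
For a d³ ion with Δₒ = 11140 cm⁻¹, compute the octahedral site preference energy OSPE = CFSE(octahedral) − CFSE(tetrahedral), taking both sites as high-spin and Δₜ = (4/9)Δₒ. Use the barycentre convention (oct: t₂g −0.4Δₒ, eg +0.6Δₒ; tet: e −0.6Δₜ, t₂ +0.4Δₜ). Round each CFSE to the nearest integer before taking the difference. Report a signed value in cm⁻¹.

-9407

In an octahedral site d³ (HS) is t₂g³ eg⁰, giving CFSE(oct) = -1.2Δₒ = -13368 cm⁻¹.
Tetrahedral: e² t₂¹, CFSE = 2(−0.6) + 1(+0.4) = -0.8Δₜ = -0.8 × (4/9) × 11140 = -3961 cm⁻¹.
OSPE = -13368 − (-3961) = -9407 cm⁻¹.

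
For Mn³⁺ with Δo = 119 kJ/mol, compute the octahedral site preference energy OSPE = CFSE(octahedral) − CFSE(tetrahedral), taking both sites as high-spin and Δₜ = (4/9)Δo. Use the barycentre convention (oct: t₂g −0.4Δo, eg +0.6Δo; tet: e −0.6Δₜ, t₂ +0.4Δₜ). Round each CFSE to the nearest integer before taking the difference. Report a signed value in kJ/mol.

-50

Group 7 minus oxidation state +3 gives a d⁴ configuration for Mn³⁺.
Octahedral high-spin t₂g³ eg¹: CFSE = -0.6 × 119 = -71 kJ/mol.
Tetrahedral: e² t₂², CFSE = 2(−0.6) + 2(+0.4) = -0.4Δₜ = -0.4 × (4/9) × 119 = -21 kJ/mol.
OSPE = CFSE(oct) − CFSE(tet) = -71 − (-21) = -50 kJ/mol.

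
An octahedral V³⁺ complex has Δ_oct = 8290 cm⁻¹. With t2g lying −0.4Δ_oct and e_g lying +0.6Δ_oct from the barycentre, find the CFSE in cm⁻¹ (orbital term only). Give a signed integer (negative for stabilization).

Group 5 minus oxidation state +3 gives a d² configuration for V³⁺.
Electron filling gives t2g^2 e_g^0.
CFSE(orbital) = 2×(-0.4Δ_oct) + 0×(0.6Δ_oct) = -0.8Δ_oct; with Δ_oct = 8290 cm⁻¹ that is -6632 cm⁻¹.

-6632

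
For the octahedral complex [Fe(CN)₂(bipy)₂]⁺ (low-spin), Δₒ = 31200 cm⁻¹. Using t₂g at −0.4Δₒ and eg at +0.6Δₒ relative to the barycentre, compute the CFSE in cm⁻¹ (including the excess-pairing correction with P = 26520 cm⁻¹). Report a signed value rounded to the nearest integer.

Ligand charges: 2×(-1) from CN⁻ and 2×(+0) from bipy sum to -2; with overall charge +1, Fe is +3.
Fe is in group 8, so Fe³⁺ is d⁵ (8 − 3 = 5).
Configuration: t₂g⁵ eg⁰.
The orbital stabilization is -2.0Δₒ = -2.0 × 31200 = -62400 cm⁻¹.
Relative to high-spin t₂g³ eg² (0 paired), the low-spin configuration has 2 additional pairs, contributing +2 × 26520 = +53040 cm⁻¹.
Overall CFSE = -62400 + 53040 = -9360 cm⁻¹.

-9360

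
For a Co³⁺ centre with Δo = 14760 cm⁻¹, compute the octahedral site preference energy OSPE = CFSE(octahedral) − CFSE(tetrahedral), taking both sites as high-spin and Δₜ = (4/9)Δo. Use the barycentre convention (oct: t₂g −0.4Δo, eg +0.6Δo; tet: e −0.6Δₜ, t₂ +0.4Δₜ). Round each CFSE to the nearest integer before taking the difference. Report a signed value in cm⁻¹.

Co is in group 9, so Co³⁺ is d⁶ (9 − 3 = 6).
Octahedral high-spin t₂g⁴ eg²: CFSE = -0.4 × 14760 = -5904 cm⁻¹.
Tetrahedral: e³ t₂³, CFSE = 3(−0.6) + 3(+0.4) = -0.6Δₜ = -0.6 × (4/9) × 14760 = -3936 cm⁻¹.
OSPE = CFSE(oct) − CFSE(tet) = -5904 − (-3936) = -1968 cm⁻¹.

-1968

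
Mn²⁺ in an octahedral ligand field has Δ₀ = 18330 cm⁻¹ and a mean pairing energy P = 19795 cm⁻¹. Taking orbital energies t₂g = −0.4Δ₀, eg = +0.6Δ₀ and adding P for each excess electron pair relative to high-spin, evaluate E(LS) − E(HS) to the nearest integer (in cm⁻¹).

Mn sits in group 7; removing 2 electrons leaves Mn²⁺ with 7 − 2 = 5 d electrons.
In the high-spin limit (t₂g³ eg²) the orbital term is 0.0Δ₀ = 0 cm⁻¹, with no excess pairing.
Low-spin t₂g⁵ eg⁰ gives -2.0Δ₀ = -36660 cm⁻¹, but forming 2 extra pairs costs 2P = 39590 cm⁻¹, so E(LS) = -36660 + 39590 = 2930 cm⁻¹.
E(LS) − E(HS) = 2930 − (0) = 2930 cm⁻¹.

2930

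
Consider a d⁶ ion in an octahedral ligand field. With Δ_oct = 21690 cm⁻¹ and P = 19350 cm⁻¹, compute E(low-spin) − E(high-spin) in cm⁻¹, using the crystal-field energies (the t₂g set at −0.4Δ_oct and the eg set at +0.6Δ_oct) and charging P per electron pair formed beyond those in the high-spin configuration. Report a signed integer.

-4680

High-spin d⁶ fills as t₂g⁴ eg² with CFSE 4(−0.4) + 2(+0.6) = -0.4Δ_oct = -8676 cm⁻¹.
Low-spin t₂g⁶ eg⁰ gives -2.4Δ_oct = -52056 cm⁻¹, but forming 2 extra pairs costs 2P = 38700 cm⁻¹, so E(LS) = -52056 + 38700 = -13356 cm⁻¹.
The difference is -13356 − (-8676) = -4680 cm⁻¹, so low-spin lies lower.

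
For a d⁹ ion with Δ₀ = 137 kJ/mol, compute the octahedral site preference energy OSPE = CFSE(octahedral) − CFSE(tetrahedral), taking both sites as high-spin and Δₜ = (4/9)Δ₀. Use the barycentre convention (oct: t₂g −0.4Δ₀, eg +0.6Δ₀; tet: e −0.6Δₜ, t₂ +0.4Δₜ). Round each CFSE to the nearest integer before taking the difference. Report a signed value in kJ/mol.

-58

Octahedral high-spin t2g^6 e_g^3: CFSE = -0.6 × 137 = -82 kJ/mol.
In a tetrahedral site the filling is e^4 t2^5: CFSE(tet) = -0.4Δₜ = -0.4 × (4/9)(137) = -24 kJ/mol.
OSPE = -82 − (-24) = -58 kJ/mol.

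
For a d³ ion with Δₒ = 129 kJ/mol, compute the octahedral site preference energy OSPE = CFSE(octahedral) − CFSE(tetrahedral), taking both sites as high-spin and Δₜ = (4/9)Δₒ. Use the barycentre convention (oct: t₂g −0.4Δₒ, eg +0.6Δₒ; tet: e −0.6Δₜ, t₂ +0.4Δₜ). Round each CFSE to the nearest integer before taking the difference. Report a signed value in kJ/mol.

-109

Octahedral high-spin t2g^3 e_g^0: CFSE = -1.2 × 129 = -155 kJ/mol.
In a tetrahedral site the filling is e^2 t2^1: CFSE(tet) = -0.8Δₜ = -0.8 × (4/9)(129) = -46 kJ/mol.
OSPE = -155 − (-46) = -109 kJ/mol.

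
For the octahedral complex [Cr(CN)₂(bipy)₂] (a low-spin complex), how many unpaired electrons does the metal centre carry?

Ligand charges: 2×(-1) from CN⁻ and 2×(+0) from bipy sum to -2; with overall charge +0, Cr is +2.
Cr sits in group 6; removing 2 electrons leaves Cr²⁺ with 6 − 2 = 4 d electrons.
Configuration: t2g^4 e_g^0, giving 2 unpaired electrons.

2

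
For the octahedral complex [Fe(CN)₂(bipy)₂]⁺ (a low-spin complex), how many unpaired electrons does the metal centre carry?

Ligand charges: 2×(-1) from CN⁻ and 2×(+0) from bipy sum to -2; with overall charge +1, Fe is +3.
Group 8 minus oxidation state +3 gives a d⁵ configuration for Fe³⁺.
Configuration: t₂g⁵ eg⁰, giving 1 unpaired electron.

1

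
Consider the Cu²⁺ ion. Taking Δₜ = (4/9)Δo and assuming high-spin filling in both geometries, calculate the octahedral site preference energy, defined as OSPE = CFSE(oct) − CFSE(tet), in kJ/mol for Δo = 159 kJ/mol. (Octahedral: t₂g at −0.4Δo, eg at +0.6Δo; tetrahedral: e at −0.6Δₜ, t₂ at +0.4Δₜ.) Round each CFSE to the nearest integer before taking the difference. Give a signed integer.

Cu²⁺: group 11, so d-count = 11 − 2 = 9.
In an octahedral site d⁹ (HS) is t₂g⁶ eg³, giving CFSE(oct) = -0.6Δo = -95 kJ/mol.
Tetrahedral: e⁴ t₂⁵, CFSE = 4(−0.6) + 5(+0.4) = -0.4Δₜ = -0.4 × (4/9) × 159 = -28 kJ/mol.
OSPE = -95 − (-28) = -67 kJ/mol.

-67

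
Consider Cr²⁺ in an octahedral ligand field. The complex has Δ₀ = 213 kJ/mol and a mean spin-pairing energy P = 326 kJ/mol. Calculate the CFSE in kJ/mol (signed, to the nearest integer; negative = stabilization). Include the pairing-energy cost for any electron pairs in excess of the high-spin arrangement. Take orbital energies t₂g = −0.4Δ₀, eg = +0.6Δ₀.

-128

Group 6 minus oxidation state +2 gives a d⁴ configuration for Cr²⁺.
Δ₀ < P, so pairing is avoided: the ground state is high-spin.
That gives t₂g³ eg¹.
Orbital CFSE = -0.6Δ₀ = -0.6 × 213 = -128 kJ/mol.
High-spin has no excess pairs, so no pairing correction applies.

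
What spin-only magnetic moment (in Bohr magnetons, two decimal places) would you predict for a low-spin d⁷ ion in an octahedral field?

Configuration: t2g^6 e_g^1 → 1 unpaired electron.
μ(spin-only) = √[1(1+2)] = √3 ≈ 1.73 Bohr magnetons.

1.73 Bohr magnetons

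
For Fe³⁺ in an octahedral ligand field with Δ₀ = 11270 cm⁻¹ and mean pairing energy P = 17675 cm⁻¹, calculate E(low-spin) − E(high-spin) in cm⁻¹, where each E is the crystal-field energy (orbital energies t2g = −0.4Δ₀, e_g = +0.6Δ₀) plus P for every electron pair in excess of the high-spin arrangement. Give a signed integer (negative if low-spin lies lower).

Group 8 minus oxidation state +3 gives a d⁵ configuration for Fe³⁺.
In the high-spin limit (t2g^3 e_g^2) the orbital term is 0.0Δ₀ = 0 cm⁻¹, with no excess pairing.
Low-spin t2g^5 e_g^0 gives -2.0Δ₀ = -22540 cm⁻¹, but forming 2 extra pairs costs 2P = 35350 cm⁻¹, so E(LS) = -22540 + 35350 = 12810 cm⁻¹.
Thus E(LS) − E(HS) = 12810 cm⁻¹.

12810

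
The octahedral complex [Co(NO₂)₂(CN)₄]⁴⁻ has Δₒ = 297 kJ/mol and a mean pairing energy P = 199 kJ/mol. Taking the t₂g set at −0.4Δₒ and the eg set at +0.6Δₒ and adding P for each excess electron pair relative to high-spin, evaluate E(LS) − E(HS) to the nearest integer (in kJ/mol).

-98

Ligand charges: 2×(-1) from NO₂⁻ and 4×(-1) from CN⁻ sum to -6; with overall charge -4, Co is +2.
Co²⁺: group 9, so d-count = 9 − 2 = 7.
High-spin d⁷ fills as t₂g⁵ eg² with CFSE 5(−0.4) + 2(+0.6) = -0.8Δₒ = -238 kJ/mol.
For low-spin the configuration is t₂g⁶ eg¹: orbital energy -1.8 × 297 = -535 kJ/mol, and 1 additional pair relative to high-spin adds 199 kJ/mol, giving -336 kJ/mol.
E(LS) − E(HS) = -336 − (-238) = -98 kJ/mol.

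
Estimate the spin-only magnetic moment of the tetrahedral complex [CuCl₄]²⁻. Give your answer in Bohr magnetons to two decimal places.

Each Cl⁻ contributes -1; 4 × (-1) = -4. With overall charge -2, Cu is in the +2 oxidation state.
Cu sits in group 11; removing 2 electrons leaves Cu²⁺ with 11 − 2 = 9 d electrons.
With tetrahedral geometry the complex is necessarily high-spin.
Configuration: e⁴ t₂⁵ → 1 unpaired electron.
μ(spin-only) = √[1(1+2)] = √3 ≈ 1.73 Bohr magnetons.

1.73 Bohr magnetons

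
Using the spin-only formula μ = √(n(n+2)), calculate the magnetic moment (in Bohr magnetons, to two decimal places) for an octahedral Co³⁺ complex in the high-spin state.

Co sits in group 9; removing 3 electrons leaves Co³⁺ with 9 − 3 = 6 d electrons.
Configuration: t₂g⁴ eg² → 4 unpaired electrons.
μ(spin-only) = √[4(4+2)] = √24 ≈ 4.90 Bohr magnetons.

4.90 Bohr magnetons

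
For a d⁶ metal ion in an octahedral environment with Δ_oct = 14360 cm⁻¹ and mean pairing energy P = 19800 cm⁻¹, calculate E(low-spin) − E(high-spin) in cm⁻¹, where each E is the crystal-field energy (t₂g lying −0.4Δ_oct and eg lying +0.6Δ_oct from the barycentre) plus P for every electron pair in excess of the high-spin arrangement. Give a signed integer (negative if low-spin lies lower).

In the high-spin limit (t₂g⁴ eg²) the orbital term is -0.4Δ_oct = -5744 cm⁻¹, with no excess pairing.
Low-spin: t₂g⁶ eg⁰, orbital CFSE = -2.4Δ_oct = -34464 cm⁻¹; plus 2 excess pairs × P = +39600 cm⁻¹; total 5136 cm⁻¹.
E(LS) − E(HS) = 5136 − (-5744) = 10880 cm⁻¹.

10880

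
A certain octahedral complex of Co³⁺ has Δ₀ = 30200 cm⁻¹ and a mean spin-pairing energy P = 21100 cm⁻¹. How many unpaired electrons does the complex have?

Co³⁺: group 9, so d-count = 9 − 3 = 6.
With Δ₀ > P the complex is low-spin.
That gives t₂g⁶ eg⁰.
Unpaired electrons: 0.

0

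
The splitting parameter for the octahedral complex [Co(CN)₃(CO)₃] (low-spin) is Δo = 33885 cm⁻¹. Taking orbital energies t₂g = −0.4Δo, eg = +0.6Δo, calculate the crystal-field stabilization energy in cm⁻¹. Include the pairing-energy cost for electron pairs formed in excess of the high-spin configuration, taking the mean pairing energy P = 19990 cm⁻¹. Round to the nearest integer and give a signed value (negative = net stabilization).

-41344

Ligand charges: 3×(-1) from CN⁻ and 3×(+0) from CO sum to -3; with overall charge +0, Co is +3.
Group 9 minus oxidation state +3 gives a d⁶ configuration for Co³⁺.
Electron filling gives t₂g⁶ eg⁰.
CFSE(orbital) = 6×(-0.4Δo) + 0×(0.6Δo) = -2.4Δo; with Δo = 33885 cm⁻¹ that is -81324 cm⁻¹.
Relative to high-spin t₂g⁴ eg² (1 paired), the low-spin configuration has 2 additional pairs, contributing +2 × 19990 = +39980 cm⁻¹.
Overall CFSE = -81324 + 39980 = -41344 cm⁻¹.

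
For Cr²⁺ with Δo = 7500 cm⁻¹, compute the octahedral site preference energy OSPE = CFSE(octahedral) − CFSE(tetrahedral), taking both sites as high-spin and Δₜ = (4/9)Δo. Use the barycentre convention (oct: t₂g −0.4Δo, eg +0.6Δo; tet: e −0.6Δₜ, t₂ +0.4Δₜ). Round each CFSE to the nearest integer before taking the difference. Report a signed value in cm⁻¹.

-3167

Cr²⁺: group 6, so d-count = 6 − 2 = 4.
Octahedral (high-spin): t2g^3 e_g^1, CFSE = 3(−0.4) + 1(+0.6) = -0.6Δo = -0.6 × 7500 = -4500 cm⁻¹.
Tetrahedral: e^2 t2^2, CFSE = 2(−0.6) + 2(+0.4) = -0.4Δₜ = -0.4 × (4/9) × 7500 = -1333 cm⁻¹.
OSPE = -4500 − (-1333) = -3167 cm⁻¹.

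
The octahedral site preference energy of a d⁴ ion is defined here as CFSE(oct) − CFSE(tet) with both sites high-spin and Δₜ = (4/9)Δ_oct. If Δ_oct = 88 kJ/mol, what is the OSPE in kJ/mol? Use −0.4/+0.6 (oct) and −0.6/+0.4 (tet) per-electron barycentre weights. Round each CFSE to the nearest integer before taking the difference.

-37

Octahedral (high-spin): t₂g³ eg¹, CFSE = 3(−0.4) + 1(+0.6) = -0.6Δ_oct = -0.6 × 88 = -53 kJ/mol.
Tetrahedral: e² t₂², CFSE = 2(−0.6) + 2(+0.4) = -0.4Δₜ = -0.4 × (4/9) × 88 = -16 kJ/mol.
OSPE = CFSE(oct) − CFSE(tet) = -53 − (-16) = -37 kJ/mol.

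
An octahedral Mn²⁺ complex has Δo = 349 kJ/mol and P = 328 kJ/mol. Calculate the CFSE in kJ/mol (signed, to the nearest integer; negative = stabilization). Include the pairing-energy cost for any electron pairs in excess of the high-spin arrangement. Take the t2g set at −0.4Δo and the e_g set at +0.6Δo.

Mn sits in group 7; removing 2 electrons leaves Mn²⁺ with 7 − 2 = 5 d electrons.
Δo > P, so pairing is preferred: the ground state is low-spin.
Configuration: t2g^5 e_g^0.
Orbital CFSE = -2.0Δo = -2.0 × 349 = -698 kJ/mol.
Excess pairs vs high-spin: 2 − 0 = 2; pairing cost = +656 kJ/mol.
Net CFSE = -698 + 656 = -42 kJ/mol.

-42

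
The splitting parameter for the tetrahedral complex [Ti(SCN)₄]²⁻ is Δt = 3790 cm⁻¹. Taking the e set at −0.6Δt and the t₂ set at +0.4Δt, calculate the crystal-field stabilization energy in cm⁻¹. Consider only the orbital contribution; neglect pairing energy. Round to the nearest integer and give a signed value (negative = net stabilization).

Each SCN⁻ contributes -1; 4 × (-1) = -4. With overall charge -2, Ti is in the +2 oxidation state.
Ti sits in group 4; removing 2 electrons leaves Ti²⁺ with 4 − 2 = 2 d electrons.
Tetrahedral fields are weak (Δₜ ≈ 4/9 Δₒ), so electrons fill high-spin.
The d² electrons fill as e² t₂⁰.
CFSE(orbital) = 2×(-0.6Δt) + 0×(0.4Δt) = -1.2Δt; with Δt = 3790 cm⁻¹ that is -4548 cm⁻¹.

-4548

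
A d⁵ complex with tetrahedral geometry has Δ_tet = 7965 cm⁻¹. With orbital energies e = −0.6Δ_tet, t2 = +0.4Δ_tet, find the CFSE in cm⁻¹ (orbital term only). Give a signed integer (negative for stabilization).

With tetrahedral geometry the complex is necessarily high-spin.
The d⁵ electrons fill as e^2 t2^3.
Orbital CFSE = 2(-0.6) + 3(0.4) = 0.0Δ_tet = 0.0 × 7965 = 0 cm⁻¹.

0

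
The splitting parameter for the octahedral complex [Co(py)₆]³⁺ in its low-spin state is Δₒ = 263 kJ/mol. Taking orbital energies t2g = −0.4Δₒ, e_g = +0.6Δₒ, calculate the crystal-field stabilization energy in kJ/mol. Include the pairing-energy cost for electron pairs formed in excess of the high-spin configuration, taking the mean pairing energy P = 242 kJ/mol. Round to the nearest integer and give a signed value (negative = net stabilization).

-147

py is neutral, so the +3 overall charge sits on Co: oxidation state +3.
Co³⁺: group 9, so d-count = 9 − 3 = 6.
Electron filling gives t2g^6 e_g^0.
The orbital stabilization is -2.4Δₒ = -2.4 × 263 = -631 kJ/mol.
High-spin d⁶ would be t2g^4 e_g^2 with 1 pair; low-spin has 3, so 2 excess pairs cost +2P = +484 kJ/mol.
Net CFSE = -631 + 484 = -147 kJ/mol.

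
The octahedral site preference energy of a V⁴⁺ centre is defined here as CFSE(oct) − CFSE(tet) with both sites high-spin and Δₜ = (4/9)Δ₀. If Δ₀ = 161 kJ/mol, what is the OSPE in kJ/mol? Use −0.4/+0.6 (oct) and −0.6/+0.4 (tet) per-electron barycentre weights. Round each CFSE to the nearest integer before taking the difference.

-21

V sits in group 5; removing 4 electrons leaves V⁴⁺ with 5 − 4 = 1 d electrons.
Octahedral (high-spin): t2g^1 e_g^0, CFSE = 1(−0.4) + 0(+0.6) = -0.4Δ₀ = -0.4 × 161 = -64 kJ/mol.
Tetrahedral e^1 t2^0 gives -0.6Δₜ = -0.6 × (4/9) × 161 = -43 kJ/mol.
OSPE = -64 − (-43) = -21 kJ/mol.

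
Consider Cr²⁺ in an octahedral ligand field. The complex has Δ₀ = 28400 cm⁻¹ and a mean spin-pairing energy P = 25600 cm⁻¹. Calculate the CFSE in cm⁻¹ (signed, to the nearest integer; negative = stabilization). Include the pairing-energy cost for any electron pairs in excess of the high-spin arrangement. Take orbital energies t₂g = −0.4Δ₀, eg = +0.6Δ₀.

Group 6 minus oxidation state +2 gives a d⁴ configuration for Cr²⁺.
With Δ₀ > P the complex is low-spin.
That gives t₂g⁴ eg⁰.
Orbital CFSE = -1.6Δ₀ = -1.6 × 28400 = -45440 cm⁻¹.
Excess pairs vs high-spin: 1 − 0 = 1; pairing cost = +25600 cm⁻¹.
Net CFSE = -45440 + 25600 = -19840 cm⁻¹.

-19840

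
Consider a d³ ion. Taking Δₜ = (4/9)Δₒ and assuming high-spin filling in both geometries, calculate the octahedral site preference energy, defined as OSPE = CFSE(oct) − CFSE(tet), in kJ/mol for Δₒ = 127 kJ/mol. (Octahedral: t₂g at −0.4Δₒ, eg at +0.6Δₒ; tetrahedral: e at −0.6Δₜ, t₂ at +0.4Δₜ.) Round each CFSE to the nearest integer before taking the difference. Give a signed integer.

-107

In an octahedral site d³ (HS) is t₂g³ eg⁰, giving CFSE(oct) = -1.2Δₒ = -152 kJ/mol.
Tetrahedral: e² t₂¹, CFSE = 2(−0.6) + 1(+0.4) = -0.8Δₜ = -0.8 × (4/9) × 127 = -45 kJ/mol.
Subtracting, OSPE = -152 − (-45) = -107 kJ/mol.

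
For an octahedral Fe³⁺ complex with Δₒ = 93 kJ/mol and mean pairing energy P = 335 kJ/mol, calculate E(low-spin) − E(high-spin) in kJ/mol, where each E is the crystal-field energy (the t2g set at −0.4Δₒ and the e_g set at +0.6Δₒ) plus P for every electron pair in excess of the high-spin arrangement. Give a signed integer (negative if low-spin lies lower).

Fe is in group 8, so Fe³⁺ is d⁵ (8 − 3 = 5).
High-spin d⁵ fills as t2g^3 e_g^2 with CFSE 3(−0.4) + 2(+0.6) = 0.0Δₒ = 0 kJ/mol.
For low-spin the configuration is t2g^5 e_g^0: orbital energy -2.0 × 93 = -186 kJ/mol, and 2 additional pairs relative to high-spin add 670 kJ/mol, giving 484 kJ/mol.
The difference is 484 − (0) = 484 kJ/mol, so high-spin lies lower.

484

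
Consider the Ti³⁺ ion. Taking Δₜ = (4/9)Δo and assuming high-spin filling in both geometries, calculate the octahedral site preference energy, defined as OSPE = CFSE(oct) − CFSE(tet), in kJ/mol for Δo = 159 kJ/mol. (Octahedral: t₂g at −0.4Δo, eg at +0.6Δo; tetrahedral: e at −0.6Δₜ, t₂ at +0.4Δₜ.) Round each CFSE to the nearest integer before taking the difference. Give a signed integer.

Ti sits in group 4; removing 3 electrons leaves Ti³⁺ with 4 − 3 = 1 d electrons.
In an octahedral site d¹ (HS) is t₂g¹ eg⁰, giving CFSE(oct) = -0.4Δo = -64 kJ/mol.
In a tetrahedral site the filling is e¹ t₂⁰: CFSE(tet) = -0.6Δₜ = -0.6 × (4/9)(159) = -42 kJ/mol.
OSPE = CFSE(oct) − CFSE(tet) = -64 − (-42) = -22 kJ/mol.

-22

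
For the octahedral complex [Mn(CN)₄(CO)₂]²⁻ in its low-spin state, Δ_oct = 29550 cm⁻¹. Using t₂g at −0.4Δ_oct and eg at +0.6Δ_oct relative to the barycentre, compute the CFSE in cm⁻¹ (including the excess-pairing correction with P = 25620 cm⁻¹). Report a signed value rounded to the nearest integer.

-7860

Ligand charges: 4×(-1) from CN⁻ and 2×(+0) from CO sum to -4; with overall charge -2, Mn is +2.
Mn sits in group 7; removing 2 electrons leaves Mn²⁺ with 7 − 2 = 5 d electrons.
The d⁵ electrons fill as t₂g⁵ eg⁰.
CFSE(orbital) = 5×(-0.4Δ_oct) + 0×(0.6Δ_oct) = -2.0Δ_oct; with Δ_oct = 29550 cm⁻¹ that is -59100 cm⁻¹.
Relative to high-spin t₂g³ eg² (0 paired), the low-spin configuration has 2 additional pairs, contributing +2 × 25620 = +51240 cm⁻¹.
Net CFSE = -59100 + 51240 = -7860 cm⁻¹.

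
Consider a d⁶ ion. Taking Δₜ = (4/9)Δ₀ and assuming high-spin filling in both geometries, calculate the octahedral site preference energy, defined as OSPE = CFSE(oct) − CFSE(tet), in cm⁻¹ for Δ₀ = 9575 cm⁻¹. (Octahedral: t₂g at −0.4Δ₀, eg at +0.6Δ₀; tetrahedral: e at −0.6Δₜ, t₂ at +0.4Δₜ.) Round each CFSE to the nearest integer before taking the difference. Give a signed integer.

Octahedral high-spin t₂g⁴ eg²: CFSE = -0.4 × 9575 = -3830 cm⁻¹.
Tetrahedral: e³ t₂³, CFSE = 3(−0.6) + 3(+0.4) = -0.6Δₜ = -0.6 × (4/9) × 9575 = -2553 cm⁻¹.
OSPE = -3830 − (-2553) = -1277 cm⁻¹.

-1277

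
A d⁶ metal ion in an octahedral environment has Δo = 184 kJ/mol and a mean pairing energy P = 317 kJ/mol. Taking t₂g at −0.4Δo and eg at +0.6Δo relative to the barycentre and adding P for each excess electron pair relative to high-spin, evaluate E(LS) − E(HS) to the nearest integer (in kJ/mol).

266

High-spin d⁶ fills as t₂g⁴ eg² with CFSE 4(−0.4) + 2(+0.6) = -0.4Δo = -74 kJ/mol.
Low-spin: t₂g⁶ eg⁰, orbital CFSE = -2.4Δo = -442 kJ/mol; plus 2 excess pairs × P = +634 kJ/mol; total 192 kJ/mol.
Thus E(LS) − E(HS) = 266 kJ/mol.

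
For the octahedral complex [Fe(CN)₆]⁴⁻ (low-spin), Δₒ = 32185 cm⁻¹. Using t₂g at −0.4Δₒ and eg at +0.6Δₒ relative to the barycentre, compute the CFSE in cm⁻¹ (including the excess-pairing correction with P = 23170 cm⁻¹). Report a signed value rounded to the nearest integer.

-30904

Each CN⁻ contributes -1; 6 × (-1) = -6. With overall charge -4, Fe is in the +2 oxidation state.
Group 8 minus oxidation state +2 gives a d⁶ configuration for Fe²⁺.
Configuration: t₂g⁶ eg⁰.
The orbital stabilization is -2.4Δₒ = -2.4 × 32185 = -77244 cm⁻¹.
Pairing penalty: 3 pairs vs 1 in the high-spin reference → 2 extra × P = 46340 cm⁻¹.
Combining: -77244 + 46340 = -30904 cm⁻¹.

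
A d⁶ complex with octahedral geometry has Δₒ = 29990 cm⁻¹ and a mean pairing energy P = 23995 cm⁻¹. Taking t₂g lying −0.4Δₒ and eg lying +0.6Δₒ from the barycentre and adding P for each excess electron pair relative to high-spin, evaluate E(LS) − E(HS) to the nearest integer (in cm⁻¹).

High-spin: t₂g⁴ eg², CFSE = -0.4Δₒ = -11996 cm⁻¹.
For low-spin the configuration is t₂g⁶ eg⁰: orbital energy -2.4 × 29990 = -71976 cm⁻¹, and 2 additional pairs relative to high-spin add 47990 cm⁻¹, giving -23986 cm⁻¹.
The difference is -23986 − (-11996) = -11990 cm⁻¹, so low-spin lies lower.

-11990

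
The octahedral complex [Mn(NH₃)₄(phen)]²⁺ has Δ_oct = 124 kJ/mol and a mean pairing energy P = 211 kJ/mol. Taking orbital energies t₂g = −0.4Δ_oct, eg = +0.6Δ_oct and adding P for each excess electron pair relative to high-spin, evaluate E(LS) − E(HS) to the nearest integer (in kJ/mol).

Ligand charges: 4×(+0) from NH₃ and 1×(+0) from phen sum to +0; with overall charge +2, Mn is +2.
Mn²⁺: group 7, so d-count = 7 − 2 = 5.
High-spin: t₂g³ eg², CFSE = 0.0Δ_oct = 0 kJ/mol.
Low-spin: t₂g⁵ eg⁰, orbital CFSE = -2.0Δ_oct = -248 kJ/mol; plus 2 excess pairs × P = +422 kJ/mol; total 174 kJ/mol.
The difference is 174 − (0) = 174 kJ/mol, so high-spin lies lower.

174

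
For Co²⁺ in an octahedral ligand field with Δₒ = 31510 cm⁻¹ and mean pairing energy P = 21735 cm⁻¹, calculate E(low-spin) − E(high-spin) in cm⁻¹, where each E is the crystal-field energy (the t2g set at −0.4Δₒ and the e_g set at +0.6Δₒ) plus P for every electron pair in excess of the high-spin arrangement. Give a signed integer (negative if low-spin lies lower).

Co sits in group 9; removing 2 electrons leaves Co²⁺ with 9 − 2 = 7 d electrons.
High-spin: t2g^5 e_g^2, CFSE = -0.8Δₒ = -25208 cm⁻¹.
Low-spin: t2g^6 e_g^1, orbital CFSE = -1.8Δₒ = -56718 cm⁻¹; plus 1 excess pair × P = +21735 cm⁻¹; total -34983 cm⁻¹.
E(LS) − E(HS) = -34983 − (-25208) = -9775 cm⁻¹.

-9775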